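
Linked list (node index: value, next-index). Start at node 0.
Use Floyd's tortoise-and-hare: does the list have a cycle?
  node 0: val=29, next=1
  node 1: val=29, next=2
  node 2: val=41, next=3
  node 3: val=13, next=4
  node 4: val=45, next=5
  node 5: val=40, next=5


Floyd's tortoise (slow, +1) and hare (fast, +2):
  init: slow=0, fast=0
  step 1: slow=1, fast=2
  step 2: slow=2, fast=4
  step 3: slow=3, fast=5
  step 4: slow=4, fast=5
  step 5: slow=5, fast=5
  slow == fast at node 5: cycle detected

Cycle: yes


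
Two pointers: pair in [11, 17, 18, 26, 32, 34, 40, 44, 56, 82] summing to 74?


lo=0(11)+hi=9(82)=93
lo=0(11)+hi=8(56)=67
lo=1(17)+hi=8(56)=73
lo=2(18)+hi=8(56)=74

Yes: 18+56=74


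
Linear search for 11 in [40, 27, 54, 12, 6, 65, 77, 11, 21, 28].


i=0: 40!=11
i=1: 27!=11
i=2: 54!=11
i=3: 12!=11
i=4: 6!=11
i=5: 65!=11
i=6: 77!=11
i=7: 11==11 found!

Found at 7, 8 comps


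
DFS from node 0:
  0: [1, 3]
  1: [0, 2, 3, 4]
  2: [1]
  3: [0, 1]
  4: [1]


Visit 0, push [3, 1]
Visit 1, push [4, 3, 2]
Visit 2, push []
Visit 3, push []
Visit 4, push []

DFS order: [0, 1, 2, 3, 4]


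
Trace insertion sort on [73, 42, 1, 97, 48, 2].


Initial: [73, 42, 1, 97, 48, 2]
Insert 42: [42, 73, 1, 97, 48, 2]
Insert 1: [1, 42, 73, 97, 48, 2]
Insert 97: [1, 42, 73, 97, 48, 2]
Insert 48: [1, 42, 48, 73, 97, 2]
Insert 2: [1, 2, 42, 48, 73, 97]

Sorted: [1, 2, 42, 48, 73, 97]


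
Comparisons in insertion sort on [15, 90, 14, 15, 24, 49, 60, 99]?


Algorithm: insertion sort
Input: [15, 90, 14, 15, 24, 49, 60, 99]
Sorted: [14, 15, 15, 24, 49, 60, 90, 99]

12


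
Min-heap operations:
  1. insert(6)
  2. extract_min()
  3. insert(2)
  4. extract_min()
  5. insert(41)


insert(6) -> [6]
extract_min()->6, []
insert(2) -> [2]
extract_min()->2, []
insert(41) -> [41]

Final heap: [41]


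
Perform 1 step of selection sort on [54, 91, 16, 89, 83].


Initial: [54, 91, 16, 89, 83]
Step 1: min=16 at 2
  Swap: [16, 91, 54, 89, 83]

After 1 step: [16, 91, 54, 89, 83]


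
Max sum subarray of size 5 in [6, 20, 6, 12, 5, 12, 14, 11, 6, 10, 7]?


[0:5]: 49
[1:6]: 55
[2:7]: 49
[3:8]: 54
[4:9]: 48
[5:10]: 53
[6:11]: 48

Max: 55 at [1:6]


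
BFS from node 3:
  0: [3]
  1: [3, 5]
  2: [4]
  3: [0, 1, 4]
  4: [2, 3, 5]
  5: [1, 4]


Visit 3, enqueue [0, 1, 4]
Visit 0, enqueue []
Visit 1, enqueue [5]
Visit 4, enqueue [2]
Visit 5, enqueue []
Visit 2, enqueue []

BFS order: [3, 0, 1, 4, 5, 2]


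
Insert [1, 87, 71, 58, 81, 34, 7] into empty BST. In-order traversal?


Insert 1: root
Insert 87: R from 1
Insert 71: R from 1 -> L from 87
Insert 58: R from 1 -> L from 87 -> L from 71
Insert 81: R from 1 -> L from 87 -> R from 71
Insert 34: R from 1 -> L from 87 -> L from 71 -> L from 58
Insert 7: R from 1 -> L from 87 -> L from 71 -> L from 58 -> L from 34

In-order: [1, 7, 34, 58, 71, 81, 87]


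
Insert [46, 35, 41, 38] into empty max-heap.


Insert 46: [46]
Insert 35: [46, 35]
Insert 41: [46, 35, 41]
Insert 38: [46, 38, 41, 35]

Final heap: [46, 38, 41, 35]


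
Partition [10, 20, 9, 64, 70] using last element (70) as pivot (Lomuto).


Pivot: 70
  10 <= 70: advance i (no swap)
  20 <= 70: advance i (no swap)
  9 <= 70: advance i (no swap)
  64 <= 70: advance i (no swap)
Place pivot at 4: [10, 20, 9, 64, 70]

Partitioned: [10, 20, 9, 64, 70]


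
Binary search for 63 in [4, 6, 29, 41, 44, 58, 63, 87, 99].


Step 1: lo=0, hi=8, mid=4, val=44
Step 2: lo=5, hi=8, mid=6, val=63

Found at index 6


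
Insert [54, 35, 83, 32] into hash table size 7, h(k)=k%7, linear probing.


Insert 54: h=5 -> slot 5
Insert 35: h=0 -> slot 0
Insert 83: h=6 -> slot 6
Insert 32: h=4 -> slot 4

Table: [35, None, None, None, 32, 54, 83]


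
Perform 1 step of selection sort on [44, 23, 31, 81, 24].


Initial: [44, 23, 31, 81, 24]
Step 1: min=23 at 1
  Swap: [23, 44, 31, 81, 24]

After 1 step: [23, 44, 31, 81, 24]


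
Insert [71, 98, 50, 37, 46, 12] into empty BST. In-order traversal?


Insert 71: root
Insert 98: R from 71
Insert 50: L from 71
Insert 37: L from 71 -> L from 50
Insert 46: L from 71 -> L from 50 -> R from 37
Insert 12: L from 71 -> L from 50 -> L from 37

In-order: [12, 37, 46, 50, 71, 98]


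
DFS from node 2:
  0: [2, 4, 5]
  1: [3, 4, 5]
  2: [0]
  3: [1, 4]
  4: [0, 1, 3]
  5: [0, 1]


Visit 2, push [0]
Visit 0, push [5, 4]
Visit 4, push [3, 1]
Visit 1, push [5, 3]
Visit 3, push []
Visit 5, push []

DFS order: [2, 0, 4, 1, 3, 5]


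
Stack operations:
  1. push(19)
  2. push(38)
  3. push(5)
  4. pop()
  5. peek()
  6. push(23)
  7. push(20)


push(19) -> [19]
push(38) -> [19, 38]
push(5) -> [19, 38, 5]
pop()->5, [19, 38]
peek()->38
push(23) -> [19, 38, 23]
push(20) -> [19, 38, 23, 20]

Final stack: [19, 38, 23, 20]


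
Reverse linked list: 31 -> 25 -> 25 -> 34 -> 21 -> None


Step 1: curr=31, set curr.next=prev(None) | reversed so far: 31
Step 2: curr=25, set curr.next=prev(31) | reversed so far: 25 -> 31
Step 3: curr=25, set curr.next=prev(25) | reversed so far: 25 -> 25 -> 31
Step 4: curr=34, set curr.next=prev(25) | reversed so far: 34 -> 25 -> 25 -> 31
Step 5: curr=21, set curr.next=prev(34) | reversed so far: 21 -> 34 -> 25 -> 25 -> 31

21 -> 34 -> 25 -> 25 -> 31 -> None


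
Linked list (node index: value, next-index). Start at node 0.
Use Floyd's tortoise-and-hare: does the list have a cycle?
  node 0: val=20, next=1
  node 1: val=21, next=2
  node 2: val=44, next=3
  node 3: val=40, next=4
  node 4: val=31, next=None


Floyd's tortoise (slow, +1) and hare (fast, +2):
  init: slow=0, fast=0
  step 1: slow=1, fast=2
  step 2: slow=2, fast=4
  step 3: fast -> None, no cycle

Cycle: no


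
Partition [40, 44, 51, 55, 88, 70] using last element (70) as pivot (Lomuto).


Pivot: 70
  40 <= 70: advance i (no swap)
  44 <= 70: advance i (no swap)
  51 <= 70: advance i (no swap)
  55 <= 70: advance i (no swap)
Place pivot at 4: [40, 44, 51, 55, 70, 88]

Partitioned: [40, 44, 51, 55, 70, 88]


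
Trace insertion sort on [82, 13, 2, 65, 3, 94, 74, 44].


Initial: [82, 13, 2, 65, 3, 94, 74, 44]
Insert 13: [13, 82, 2, 65, 3, 94, 74, 44]
Insert 2: [2, 13, 82, 65, 3, 94, 74, 44]
Insert 65: [2, 13, 65, 82, 3, 94, 74, 44]
Insert 3: [2, 3, 13, 65, 82, 94, 74, 44]
Insert 94: [2, 3, 13, 65, 82, 94, 74, 44]
Insert 74: [2, 3, 13, 65, 74, 82, 94, 44]
Insert 44: [2, 3, 13, 44, 65, 74, 82, 94]

Sorted: [2, 3, 13, 44, 65, 74, 82, 94]


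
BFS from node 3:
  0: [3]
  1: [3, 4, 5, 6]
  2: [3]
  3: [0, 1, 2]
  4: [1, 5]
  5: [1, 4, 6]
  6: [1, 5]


Visit 3, enqueue [0, 1, 2]
Visit 0, enqueue []
Visit 1, enqueue [4, 5, 6]
Visit 2, enqueue []
Visit 4, enqueue []
Visit 5, enqueue []
Visit 6, enqueue []

BFS order: [3, 0, 1, 2, 4, 5, 6]


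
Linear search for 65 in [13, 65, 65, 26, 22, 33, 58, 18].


i=0: 13!=65
i=1: 65==65 found!

Found at 1, 2 comps


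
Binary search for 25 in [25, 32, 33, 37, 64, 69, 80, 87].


Step 1: lo=0, hi=7, mid=3, val=37
Step 2: lo=0, hi=2, mid=1, val=32
Step 3: lo=0, hi=0, mid=0, val=25

Found at index 0


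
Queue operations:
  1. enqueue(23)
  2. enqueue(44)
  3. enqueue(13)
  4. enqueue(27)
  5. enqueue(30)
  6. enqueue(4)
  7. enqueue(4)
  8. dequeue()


enqueue(23) -> [23]
enqueue(44) -> [23, 44]
enqueue(13) -> [23, 44, 13]
enqueue(27) -> [23, 44, 13, 27]
enqueue(30) -> [23, 44, 13, 27, 30]
enqueue(4) -> [23, 44, 13, 27, 30, 4]
enqueue(4) -> [23, 44, 13, 27, 30, 4, 4]
dequeue()->23, [44, 13, 27, 30, 4, 4]

Final queue: [44, 13, 27, 30, 4, 4]


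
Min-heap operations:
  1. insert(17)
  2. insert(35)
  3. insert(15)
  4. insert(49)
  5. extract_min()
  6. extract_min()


insert(17) -> [17]
insert(35) -> [17, 35]
insert(15) -> [15, 35, 17]
insert(49) -> [15, 35, 17, 49]
extract_min()->15, [17, 35, 49]
extract_min()->17, [35, 49]

Final heap: [35, 49]


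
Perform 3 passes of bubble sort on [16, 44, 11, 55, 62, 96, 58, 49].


Initial: [16, 44, 11, 55, 62, 96, 58, 49]
Pass 1: [16, 11, 44, 55, 62, 58, 49, 96] (3 swaps)
Pass 2: [11, 16, 44, 55, 58, 49, 62, 96] (3 swaps)
Pass 3: [11, 16, 44, 55, 49, 58, 62, 96] (1 swaps)

After 3 passes: [11, 16, 44, 55, 49, 58, 62, 96]


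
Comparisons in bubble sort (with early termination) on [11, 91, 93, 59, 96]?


Algorithm: bubble sort (with early termination)
Input: [11, 91, 93, 59, 96]
Sorted: [11, 59, 91, 93, 96]

9


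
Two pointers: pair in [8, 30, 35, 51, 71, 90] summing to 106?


lo=0(8)+hi=5(90)=98
lo=1(30)+hi=5(90)=120
lo=1(30)+hi=4(71)=101
lo=2(35)+hi=4(71)=106

Yes: 35+71=106


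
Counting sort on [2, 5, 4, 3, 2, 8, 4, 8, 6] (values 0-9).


Input: [2, 5, 4, 3, 2, 8, 4, 8, 6]
Counts: [0, 0, 2, 1, 2, 1, 1, 0, 2, 0]

Sorted: [2, 2, 3, 4, 4, 5, 6, 8, 8]


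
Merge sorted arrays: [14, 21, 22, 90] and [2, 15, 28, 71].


Take 2 from B
Take 14 from A
Take 15 from B
Take 21 from A
Take 22 from A
Take 28 from B
Take 71 from B

Merged: [2, 14, 15, 21, 22, 28, 71, 90]


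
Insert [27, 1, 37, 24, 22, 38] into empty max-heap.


Insert 27: [27]
Insert 1: [27, 1]
Insert 37: [37, 1, 27]
Insert 24: [37, 24, 27, 1]
Insert 22: [37, 24, 27, 1, 22]
Insert 38: [38, 24, 37, 1, 22, 27]

Final heap: [38, 24, 37, 1, 22, 27]


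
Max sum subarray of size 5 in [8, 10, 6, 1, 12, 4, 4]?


[0:5]: 37
[1:6]: 33
[2:7]: 27

Max: 37 at [0:5]


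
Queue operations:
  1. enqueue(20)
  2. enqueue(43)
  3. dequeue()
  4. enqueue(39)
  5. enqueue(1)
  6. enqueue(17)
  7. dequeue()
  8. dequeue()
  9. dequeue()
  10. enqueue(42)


enqueue(20) -> [20]
enqueue(43) -> [20, 43]
dequeue()->20, [43]
enqueue(39) -> [43, 39]
enqueue(1) -> [43, 39, 1]
enqueue(17) -> [43, 39, 1, 17]
dequeue()->43, [39, 1, 17]
dequeue()->39, [1, 17]
dequeue()->1, [17]
enqueue(42) -> [17, 42]

Final queue: [17, 42]


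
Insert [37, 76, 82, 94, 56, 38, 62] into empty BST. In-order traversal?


Insert 37: root
Insert 76: R from 37
Insert 82: R from 37 -> R from 76
Insert 94: R from 37 -> R from 76 -> R from 82
Insert 56: R from 37 -> L from 76
Insert 38: R from 37 -> L from 76 -> L from 56
Insert 62: R from 37 -> L from 76 -> R from 56

In-order: [37, 38, 56, 62, 76, 82, 94]


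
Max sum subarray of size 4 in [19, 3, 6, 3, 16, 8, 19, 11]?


[0:4]: 31
[1:5]: 28
[2:6]: 33
[3:7]: 46
[4:8]: 54

Max: 54 at [4:8]


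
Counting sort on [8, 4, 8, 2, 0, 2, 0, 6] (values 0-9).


Input: [8, 4, 8, 2, 0, 2, 0, 6]
Counts: [2, 0, 2, 0, 1, 0, 1, 0, 2, 0]

Sorted: [0, 0, 2, 2, 4, 6, 8, 8]


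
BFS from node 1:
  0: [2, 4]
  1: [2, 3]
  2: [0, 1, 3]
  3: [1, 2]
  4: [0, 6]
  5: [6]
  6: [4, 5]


Visit 1, enqueue [2, 3]
Visit 2, enqueue [0]
Visit 3, enqueue []
Visit 0, enqueue [4]
Visit 4, enqueue [6]
Visit 6, enqueue [5]
Visit 5, enqueue []

BFS order: [1, 2, 3, 0, 4, 6, 5]


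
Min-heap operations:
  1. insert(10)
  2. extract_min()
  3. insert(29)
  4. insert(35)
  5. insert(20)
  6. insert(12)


insert(10) -> [10]
extract_min()->10, []
insert(29) -> [29]
insert(35) -> [29, 35]
insert(20) -> [20, 35, 29]
insert(12) -> [12, 20, 29, 35]

Final heap: [12, 20, 29, 35]


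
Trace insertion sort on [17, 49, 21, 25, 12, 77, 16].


Initial: [17, 49, 21, 25, 12, 77, 16]
Insert 49: [17, 49, 21, 25, 12, 77, 16]
Insert 21: [17, 21, 49, 25, 12, 77, 16]
Insert 25: [17, 21, 25, 49, 12, 77, 16]
Insert 12: [12, 17, 21, 25, 49, 77, 16]
Insert 77: [12, 17, 21, 25, 49, 77, 16]
Insert 16: [12, 16, 17, 21, 25, 49, 77]

Sorted: [12, 16, 17, 21, 25, 49, 77]


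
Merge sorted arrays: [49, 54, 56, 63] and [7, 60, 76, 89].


Take 7 from B
Take 49 from A
Take 54 from A
Take 56 from A
Take 60 from B
Take 63 from A

Merged: [7, 49, 54, 56, 60, 63, 76, 89]


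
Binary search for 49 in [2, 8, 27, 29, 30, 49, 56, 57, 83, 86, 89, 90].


Step 1: lo=0, hi=11, mid=5, val=49

Found at index 5


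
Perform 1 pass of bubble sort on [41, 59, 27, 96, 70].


Initial: [41, 59, 27, 96, 70]
Pass 1: [41, 27, 59, 70, 96] (2 swaps)

After 1 pass: [41, 27, 59, 70, 96]


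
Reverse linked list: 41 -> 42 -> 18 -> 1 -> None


Step 1: curr=41, set curr.next=prev(None) | reversed so far: 41
Step 2: curr=42, set curr.next=prev(41) | reversed so far: 42 -> 41
Step 3: curr=18, set curr.next=prev(42) | reversed so far: 18 -> 42 -> 41
Step 4: curr=1, set curr.next=prev(18) | reversed so far: 1 -> 18 -> 42 -> 41

1 -> 18 -> 42 -> 41 -> None


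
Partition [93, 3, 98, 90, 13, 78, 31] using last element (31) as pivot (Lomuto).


Pivot: 31
  3 <= 31: swap -> [3, 93, 98, 90, 13, 78, 31]
  13 <= 31: swap -> [3, 13, 98, 90, 93, 78, 31]
Place pivot at 2: [3, 13, 31, 90, 93, 78, 98]

Partitioned: [3, 13, 31, 90, 93, 78, 98]


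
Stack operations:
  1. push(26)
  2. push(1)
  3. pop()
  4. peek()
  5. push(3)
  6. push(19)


push(26) -> [26]
push(1) -> [26, 1]
pop()->1, [26]
peek()->26
push(3) -> [26, 3]
push(19) -> [26, 3, 19]

Final stack: [26, 3, 19]


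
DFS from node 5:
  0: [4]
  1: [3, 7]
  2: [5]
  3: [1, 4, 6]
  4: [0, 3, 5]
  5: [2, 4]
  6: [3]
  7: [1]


Visit 5, push [4, 2]
Visit 2, push []
Visit 4, push [3, 0]
Visit 0, push []
Visit 3, push [6, 1]
Visit 1, push [7]
Visit 7, push []
Visit 6, push []

DFS order: [5, 2, 4, 0, 3, 1, 7, 6]


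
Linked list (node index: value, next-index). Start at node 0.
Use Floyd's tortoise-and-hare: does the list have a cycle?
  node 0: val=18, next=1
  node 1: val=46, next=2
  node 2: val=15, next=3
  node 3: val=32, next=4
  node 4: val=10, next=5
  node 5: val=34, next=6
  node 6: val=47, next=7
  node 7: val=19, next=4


Floyd's tortoise (slow, +1) and hare (fast, +2):
  init: slow=0, fast=0
  step 1: slow=1, fast=2
  step 2: slow=2, fast=4
  step 3: slow=3, fast=6
  step 4: slow=4, fast=4
  slow == fast at node 4: cycle detected

Cycle: yes


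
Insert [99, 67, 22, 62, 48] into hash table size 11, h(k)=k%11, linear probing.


Insert 99: h=0 -> slot 0
Insert 67: h=1 -> slot 1
Insert 22: h=0, 2 probes -> slot 2
Insert 62: h=7 -> slot 7
Insert 48: h=4 -> slot 4

Table: [99, 67, 22, None, 48, None, None, 62, None, None, None]


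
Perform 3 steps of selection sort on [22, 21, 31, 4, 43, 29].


Initial: [22, 21, 31, 4, 43, 29]
Step 1: min=4 at 3
  Swap: [4, 21, 31, 22, 43, 29]
Step 2: min=21 at 1
  Swap: [4, 21, 31, 22, 43, 29]
Step 3: min=22 at 3
  Swap: [4, 21, 22, 31, 43, 29]

After 3 steps: [4, 21, 22, 31, 43, 29]


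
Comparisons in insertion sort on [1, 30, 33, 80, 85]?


Algorithm: insertion sort
Input: [1, 30, 33, 80, 85]
Sorted: [1, 30, 33, 80, 85]

4


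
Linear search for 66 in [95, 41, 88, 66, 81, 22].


i=0: 95!=66
i=1: 41!=66
i=2: 88!=66
i=3: 66==66 found!

Found at 3, 4 comps


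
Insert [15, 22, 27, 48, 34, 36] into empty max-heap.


Insert 15: [15]
Insert 22: [22, 15]
Insert 27: [27, 15, 22]
Insert 48: [48, 27, 22, 15]
Insert 34: [48, 34, 22, 15, 27]
Insert 36: [48, 34, 36, 15, 27, 22]

Final heap: [48, 34, 36, 15, 27, 22]


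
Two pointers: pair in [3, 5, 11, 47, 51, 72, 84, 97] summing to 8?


lo=0(3)+hi=7(97)=100
lo=0(3)+hi=6(84)=87
lo=0(3)+hi=5(72)=75
lo=0(3)+hi=4(51)=54
lo=0(3)+hi=3(47)=50
lo=0(3)+hi=2(11)=14
lo=0(3)+hi=1(5)=8

Yes: 3+5=8


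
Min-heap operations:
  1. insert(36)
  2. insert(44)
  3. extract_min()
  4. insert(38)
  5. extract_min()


insert(36) -> [36]
insert(44) -> [36, 44]
extract_min()->36, [44]
insert(38) -> [38, 44]
extract_min()->38, [44]

Final heap: [44]


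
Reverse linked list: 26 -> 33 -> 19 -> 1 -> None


Step 1: curr=26, set curr.next=prev(None) | reversed so far: 26
Step 2: curr=33, set curr.next=prev(26) | reversed so far: 33 -> 26
Step 3: curr=19, set curr.next=prev(33) | reversed so far: 19 -> 33 -> 26
Step 4: curr=1, set curr.next=prev(19) | reversed so far: 1 -> 19 -> 33 -> 26

1 -> 19 -> 33 -> 26 -> None


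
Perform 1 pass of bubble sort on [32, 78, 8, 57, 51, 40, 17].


Initial: [32, 78, 8, 57, 51, 40, 17]
Pass 1: [32, 8, 57, 51, 40, 17, 78] (5 swaps)

After 1 pass: [32, 8, 57, 51, 40, 17, 78]


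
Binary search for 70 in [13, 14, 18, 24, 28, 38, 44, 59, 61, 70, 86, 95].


Step 1: lo=0, hi=11, mid=5, val=38
Step 2: lo=6, hi=11, mid=8, val=61
Step 3: lo=9, hi=11, mid=10, val=86
Step 4: lo=9, hi=9, mid=9, val=70

Found at index 9


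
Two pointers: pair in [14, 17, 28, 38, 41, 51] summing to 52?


lo=0(14)+hi=5(51)=65
lo=0(14)+hi=4(41)=55
lo=0(14)+hi=3(38)=52

Yes: 14+38=52


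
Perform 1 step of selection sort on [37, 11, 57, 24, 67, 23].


Initial: [37, 11, 57, 24, 67, 23]
Step 1: min=11 at 1
  Swap: [11, 37, 57, 24, 67, 23]

After 1 step: [11, 37, 57, 24, 67, 23]


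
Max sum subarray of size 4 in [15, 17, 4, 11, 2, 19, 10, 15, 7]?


[0:4]: 47
[1:5]: 34
[2:6]: 36
[3:7]: 42
[4:8]: 46
[5:9]: 51

Max: 51 at [5:9]


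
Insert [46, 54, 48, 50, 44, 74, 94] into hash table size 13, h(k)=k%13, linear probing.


Insert 46: h=7 -> slot 7
Insert 54: h=2 -> slot 2
Insert 48: h=9 -> slot 9
Insert 50: h=11 -> slot 11
Insert 44: h=5 -> slot 5
Insert 74: h=9, 1 probes -> slot 10
Insert 94: h=3 -> slot 3

Table: [None, None, 54, 94, None, 44, None, 46, None, 48, 74, 50, None]


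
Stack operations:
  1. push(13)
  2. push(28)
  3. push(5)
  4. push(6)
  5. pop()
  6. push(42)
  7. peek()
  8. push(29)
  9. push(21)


push(13) -> [13]
push(28) -> [13, 28]
push(5) -> [13, 28, 5]
push(6) -> [13, 28, 5, 6]
pop()->6, [13, 28, 5]
push(42) -> [13, 28, 5, 42]
peek()->42
push(29) -> [13, 28, 5, 42, 29]
push(21) -> [13, 28, 5, 42, 29, 21]

Final stack: [13, 28, 5, 42, 29, 21]


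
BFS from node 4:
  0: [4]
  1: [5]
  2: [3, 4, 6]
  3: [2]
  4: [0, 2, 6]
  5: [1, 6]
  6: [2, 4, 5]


Visit 4, enqueue [0, 2, 6]
Visit 0, enqueue []
Visit 2, enqueue [3]
Visit 6, enqueue [5]
Visit 3, enqueue []
Visit 5, enqueue [1]
Visit 1, enqueue []

BFS order: [4, 0, 2, 6, 3, 5, 1]


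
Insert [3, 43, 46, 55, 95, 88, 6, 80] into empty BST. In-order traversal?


Insert 3: root
Insert 43: R from 3
Insert 46: R from 3 -> R from 43
Insert 55: R from 3 -> R from 43 -> R from 46
Insert 95: R from 3 -> R from 43 -> R from 46 -> R from 55
Insert 88: R from 3 -> R from 43 -> R from 46 -> R from 55 -> L from 95
Insert 6: R from 3 -> L from 43
Insert 80: R from 3 -> R from 43 -> R from 46 -> R from 55 -> L from 95 -> L from 88

In-order: [3, 6, 43, 46, 55, 80, 88, 95]


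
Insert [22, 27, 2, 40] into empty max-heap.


Insert 22: [22]
Insert 27: [27, 22]
Insert 2: [27, 22, 2]
Insert 40: [40, 27, 2, 22]

Final heap: [40, 27, 2, 22]


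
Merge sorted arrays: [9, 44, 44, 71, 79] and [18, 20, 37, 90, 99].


Take 9 from A
Take 18 from B
Take 20 from B
Take 37 from B
Take 44 from A
Take 44 from A
Take 71 from A
Take 79 from A

Merged: [9, 18, 20, 37, 44, 44, 71, 79, 90, 99]


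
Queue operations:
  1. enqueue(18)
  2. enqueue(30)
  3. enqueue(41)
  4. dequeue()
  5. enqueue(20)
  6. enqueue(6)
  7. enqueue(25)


enqueue(18) -> [18]
enqueue(30) -> [18, 30]
enqueue(41) -> [18, 30, 41]
dequeue()->18, [30, 41]
enqueue(20) -> [30, 41, 20]
enqueue(6) -> [30, 41, 20, 6]
enqueue(25) -> [30, 41, 20, 6, 25]

Final queue: [30, 41, 20, 6, 25]


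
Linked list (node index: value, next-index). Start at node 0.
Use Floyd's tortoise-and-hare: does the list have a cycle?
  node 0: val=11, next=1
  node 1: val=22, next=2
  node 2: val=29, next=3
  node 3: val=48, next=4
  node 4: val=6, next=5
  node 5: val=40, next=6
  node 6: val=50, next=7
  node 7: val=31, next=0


Floyd's tortoise (slow, +1) and hare (fast, +2):
  init: slow=0, fast=0
  step 1: slow=1, fast=2
  step 2: slow=2, fast=4
  step 3: slow=3, fast=6
  step 4: slow=4, fast=0
  step 5: slow=5, fast=2
  step 6: slow=6, fast=4
  step 7: slow=7, fast=6
  step 8: slow=0, fast=0
  slow == fast at node 0: cycle detected

Cycle: yes


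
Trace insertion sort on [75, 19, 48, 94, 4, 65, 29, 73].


Initial: [75, 19, 48, 94, 4, 65, 29, 73]
Insert 19: [19, 75, 48, 94, 4, 65, 29, 73]
Insert 48: [19, 48, 75, 94, 4, 65, 29, 73]
Insert 94: [19, 48, 75, 94, 4, 65, 29, 73]
Insert 4: [4, 19, 48, 75, 94, 65, 29, 73]
Insert 65: [4, 19, 48, 65, 75, 94, 29, 73]
Insert 29: [4, 19, 29, 48, 65, 75, 94, 73]
Insert 73: [4, 19, 29, 48, 65, 73, 75, 94]

Sorted: [4, 19, 29, 48, 65, 73, 75, 94]


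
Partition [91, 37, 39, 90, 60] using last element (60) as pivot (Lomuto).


Pivot: 60
  37 <= 60: swap -> [37, 91, 39, 90, 60]
  39 <= 60: swap -> [37, 39, 91, 90, 60]
Place pivot at 2: [37, 39, 60, 90, 91]

Partitioned: [37, 39, 60, 90, 91]


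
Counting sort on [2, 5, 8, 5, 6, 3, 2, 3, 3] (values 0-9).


Input: [2, 5, 8, 5, 6, 3, 2, 3, 3]
Counts: [0, 0, 2, 3, 0, 2, 1, 0, 1, 0]

Sorted: [2, 2, 3, 3, 3, 5, 5, 6, 8]


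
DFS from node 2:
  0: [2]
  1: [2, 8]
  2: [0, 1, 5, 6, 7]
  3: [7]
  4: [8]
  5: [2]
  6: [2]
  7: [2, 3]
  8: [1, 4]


Visit 2, push [7, 6, 5, 1, 0]
Visit 0, push []
Visit 1, push [8]
Visit 8, push [4]
Visit 4, push []
Visit 5, push []
Visit 6, push []
Visit 7, push [3]
Visit 3, push []

DFS order: [2, 0, 1, 8, 4, 5, 6, 7, 3]


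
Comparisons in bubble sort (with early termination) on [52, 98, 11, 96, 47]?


Algorithm: bubble sort (with early termination)
Input: [52, 98, 11, 96, 47]
Sorted: [11, 47, 52, 96, 98]

10


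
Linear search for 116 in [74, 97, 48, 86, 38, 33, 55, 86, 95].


i=0: 74!=116
i=1: 97!=116
i=2: 48!=116
i=3: 86!=116
i=4: 38!=116
i=5: 33!=116
i=6: 55!=116
i=7: 86!=116
i=8: 95!=116

Not found, 9 comps


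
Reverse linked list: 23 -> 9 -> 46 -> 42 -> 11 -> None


Step 1: curr=23, set curr.next=prev(None) | reversed so far: 23
Step 2: curr=9, set curr.next=prev(23) | reversed so far: 9 -> 23
Step 3: curr=46, set curr.next=prev(9) | reversed so far: 46 -> 9 -> 23
Step 4: curr=42, set curr.next=prev(46) | reversed so far: 42 -> 46 -> 9 -> 23
Step 5: curr=11, set curr.next=prev(42) | reversed so far: 11 -> 42 -> 46 -> 9 -> 23

11 -> 42 -> 46 -> 9 -> 23 -> None


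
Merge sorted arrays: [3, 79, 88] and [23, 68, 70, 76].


Take 3 from A
Take 23 from B
Take 68 from B
Take 70 from B
Take 76 from B

Merged: [3, 23, 68, 70, 76, 79, 88]


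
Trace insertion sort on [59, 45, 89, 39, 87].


Initial: [59, 45, 89, 39, 87]
Insert 45: [45, 59, 89, 39, 87]
Insert 89: [45, 59, 89, 39, 87]
Insert 39: [39, 45, 59, 89, 87]
Insert 87: [39, 45, 59, 87, 89]

Sorted: [39, 45, 59, 87, 89]


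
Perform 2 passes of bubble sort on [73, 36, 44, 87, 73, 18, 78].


Initial: [73, 36, 44, 87, 73, 18, 78]
Pass 1: [36, 44, 73, 73, 18, 78, 87] (5 swaps)
Pass 2: [36, 44, 73, 18, 73, 78, 87] (1 swaps)

After 2 passes: [36, 44, 73, 18, 73, 78, 87]


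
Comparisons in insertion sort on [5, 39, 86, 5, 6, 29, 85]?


Algorithm: insertion sort
Input: [5, 39, 86, 5, 6, 29, 85]
Sorted: [5, 5, 6, 29, 39, 85, 86]

13


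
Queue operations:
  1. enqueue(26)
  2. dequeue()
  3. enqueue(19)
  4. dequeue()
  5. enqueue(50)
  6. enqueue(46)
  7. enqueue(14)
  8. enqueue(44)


enqueue(26) -> [26]
dequeue()->26, []
enqueue(19) -> [19]
dequeue()->19, []
enqueue(50) -> [50]
enqueue(46) -> [50, 46]
enqueue(14) -> [50, 46, 14]
enqueue(44) -> [50, 46, 14, 44]

Final queue: [50, 46, 14, 44]


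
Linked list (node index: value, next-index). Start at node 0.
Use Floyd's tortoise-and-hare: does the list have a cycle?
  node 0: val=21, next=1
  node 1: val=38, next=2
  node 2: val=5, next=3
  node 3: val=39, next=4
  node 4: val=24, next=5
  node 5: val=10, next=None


Floyd's tortoise (slow, +1) and hare (fast, +2):
  init: slow=0, fast=0
  step 1: slow=1, fast=2
  step 2: slow=2, fast=4
  step 3: fast 4->5->None, no cycle

Cycle: no


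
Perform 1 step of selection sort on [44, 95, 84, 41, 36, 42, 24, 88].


Initial: [44, 95, 84, 41, 36, 42, 24, 88]
Step 1: min=24 at 6
  Swap: [24, 95, 84, 41, 36, 42, 44, 88]

After 1 step: [24, 95, 84, 41, 36, 42, 44, 88]


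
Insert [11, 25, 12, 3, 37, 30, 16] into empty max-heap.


Insert 11: [11]
Insert 25: [25, 11]
Insert 12: [25, 11, 12]
Insert 3: [25, 11, 12, 3]
Insert 37: [37, 25, 12, 3, 11]
Insert 30: [37, 25, 30, 3, 11, 12]
Insert 16: [37, 25, 30, 3, 11, 12, 16]

Final heap: [37, 25, 30, 3, 11, 12, 16]


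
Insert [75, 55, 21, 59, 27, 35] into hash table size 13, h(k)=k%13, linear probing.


Insert 75: h=10 -> slot 10
Insert 55: h=3 -> slot 3
Insert 21: h=8 -> slot 8
Insert 59: h=7 -> slot 7
Insert 27: h=1 -> slot 1
Insert 35: h=9 -> slot 9

Table: [None, 27, None, 55, None, None, None, 59, 21, 35, 75, None, None]


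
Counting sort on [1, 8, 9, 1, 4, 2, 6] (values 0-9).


Input: [1, 8, 9, 1, 4, 2, 6]
Counts: [0, 2, 1, 0, 1, 0, 1, 0, 1, 1]

Sorted: [1, 1, 2, 4, 6, 8, 9]


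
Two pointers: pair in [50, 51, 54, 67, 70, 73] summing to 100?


lo=0(50)+hi=5(73)=123
lo=0(50)+hi=4(70)=120
lo=0(50)+hi=3(67)=117
lo=0(50)+hi=2(54)=104
lo=0(50)+hi=1(51)=101

No pair found


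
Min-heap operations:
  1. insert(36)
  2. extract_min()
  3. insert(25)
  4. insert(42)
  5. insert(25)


insert(36) -> [36]
extract_min()->36, []
insert(25) -> [25]
insert(42) -> [25, 42]
insert(25) -> [25, 42, 25]

Final heap: [25, 42, 25]


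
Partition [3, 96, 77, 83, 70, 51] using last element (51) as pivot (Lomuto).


Pivot: 51
  3 <= 51: advance i (no swap)
Place pivot at 1: [3, 51, 77, 83, 70, 96]

Partitioned: [3, 51, 77, 83, 70, 96]


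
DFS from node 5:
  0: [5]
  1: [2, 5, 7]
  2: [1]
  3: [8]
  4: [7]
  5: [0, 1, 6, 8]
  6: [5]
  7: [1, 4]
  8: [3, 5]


Visit 5, push [8, 6, 1, 0]
Visit 0, push []
Visit 1, push [7, 2]
Visit 2, push []
Visit 7, push [4]
Visit 4, push []
Visit 6, push []
Visit 8, push [3]
Visit 3, push []

DFS order: [5, 0, 1, 2, 7, 4, 6, 8, 3]


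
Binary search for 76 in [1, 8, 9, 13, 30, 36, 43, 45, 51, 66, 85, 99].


Step 1: lo=0, hi=11, mid=5, val=36
Step 2: lo=6, hi=11, mid=8, val=51
Step 3: lo=9, hi=11, mid=10, val=85
Step 4: lo=9, hi=9, mid=9, val=66

Not found


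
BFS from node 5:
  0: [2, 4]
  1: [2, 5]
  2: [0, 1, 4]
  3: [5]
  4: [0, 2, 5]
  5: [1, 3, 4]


Visit 5, enqueue [1, 3, 4]
Visit 1, enqueue [2]
Visit 3, enqueue []
Visit 4, enqueue [0]
Visit 2, enqueue []
Visit 0, enqueue []

BFS order: [5, 1, 3, 4, 2, 0]


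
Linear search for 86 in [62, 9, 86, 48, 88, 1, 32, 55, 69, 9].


i=0: 62!=86
i=1: 9!=86
i=2: 86==86 found!

Found at 2, 3 comps


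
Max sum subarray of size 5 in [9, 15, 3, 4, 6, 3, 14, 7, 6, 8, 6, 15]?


[0:5]: 37
[1:6]: 31
[2:7]: 30
[3:8]: 34
[4:9]: 36
[5:10]: 38
[6:11]: 41
[7:12]: 42

Max: 42 at [7:12]


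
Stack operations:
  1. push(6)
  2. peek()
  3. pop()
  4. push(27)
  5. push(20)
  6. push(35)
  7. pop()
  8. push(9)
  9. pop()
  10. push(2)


push(6) -> [6]
peek()->6
pop()->6, []
push(27) -> [27]
push(20) -> [27, 20]
push(35) -> [27, 20, 35]
pop()->35, [27, 20]
push(9) -> [27, 20, 9]
pop()->9, [27, 20]
push(2) -> [27, 20, 2]

Final stack: [27, 20, 2]


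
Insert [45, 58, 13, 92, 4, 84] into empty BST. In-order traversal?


Insert 45: root
Insert 58: R from 45
Insert 13: L from 45
Insert 92: R from 45 -> R from 58
Insert 4: L from 45 -> L from 13
Insert 84: R from 45 -> R from 58 -> L from 92

In-order: [4, 13, 45, 58, 84, 92]


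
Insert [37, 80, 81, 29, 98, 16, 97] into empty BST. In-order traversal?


Insert 37: root
Insert 80: R from 37
Insert 81: R from 37 -> R from 80
Insert 29: L from 37
Insert 98: R from 37 -> R from 80 -> R from 81
Insert 16: L from 37 -> L from 29
Insert 97: R from 37 -> R from 80 -> R from 81 -> L from 98

In-order: [16, 29, 37, 80, 81, 97, 98]


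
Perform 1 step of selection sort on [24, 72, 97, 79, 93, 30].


Initial: [24, 72, 97, 79, 93, 30]
Step 1: min=24 at 0
  Swap: [24, 72, 97, 79, 93, 30]

After 1 step: [24, 72, 97, 79, 93, 30]


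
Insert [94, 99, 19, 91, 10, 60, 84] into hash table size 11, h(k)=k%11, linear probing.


Insert 94: h=6 -> slot 6
Insert 99: h=0 -> slot 0
Insert 19: h=8 -> slot 8
Insert 91: h=3 -> slot 3
Insert 10: h=10 -> slot 10
Insert 60: h=5 -> slot 5
Insert 84: h=7 -> slot 7

Table: [99, None, None, 91, None, 60, 94, 84, 19, None, 10]


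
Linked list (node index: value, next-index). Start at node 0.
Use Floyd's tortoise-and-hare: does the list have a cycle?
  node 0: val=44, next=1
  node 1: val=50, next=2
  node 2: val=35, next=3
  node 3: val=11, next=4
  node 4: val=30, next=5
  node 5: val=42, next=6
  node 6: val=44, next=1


Floyd's tortoise (slow, +1) and hare (fast, +2):
  init: slow=0, fast=0
  step 1: slow=1, fast=2
  step 2: slow=2, fast=4
  step 3: slow=3, fast=6
  step 4: slow=4, fast=2
  step 5: slow=5, fast=4
  step 6: slow=6, fast=6
  slow == fast at node 6: cycle detected

Cycle: yes


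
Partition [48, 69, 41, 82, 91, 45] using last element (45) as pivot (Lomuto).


Pivot: 45
  41 <= 45: swap -> [41, 69, 48, 82, 91, 45]
Place pivot at 1: [41, 45, 48, 82, 91, 69]

Partitioned: [41, 45, 48, 82, 91, 69]


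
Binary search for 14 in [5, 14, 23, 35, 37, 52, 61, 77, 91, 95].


Step 1: lo=0, hi=9, mid=4, val=37
Step 2: lo=0, hi=3, mid=1, val=14

Found at index 1


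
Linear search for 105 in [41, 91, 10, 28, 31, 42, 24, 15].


i=0: 41!=105
i=1: 91!=105
i=2: 10!=105
i=3: 28!=105
i=4: 31!=105
i=5: 42!=105
i=6: 24!=105
i=7: 15!=105

Not found, 8 comps


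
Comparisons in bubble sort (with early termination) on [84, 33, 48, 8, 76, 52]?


Algorithm: bubble sort (with early termination)
Input: [84, 33, 48, 8, 76, 52]
Sorted: [8, 33, 48, 52, 76, 84]

14


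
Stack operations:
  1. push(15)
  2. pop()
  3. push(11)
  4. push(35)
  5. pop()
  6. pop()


push(15) -> [15]
pop()->15, []
push(11) -> [11]
push(35) -> [11, 35]
pop()->35, [11]
pop()->11, []

Final stack: []


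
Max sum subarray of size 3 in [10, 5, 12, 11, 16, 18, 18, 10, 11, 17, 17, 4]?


[0:3]: 27
[1:4]: 28
[2:5]: 39
[3:6]: 45
[4:7]: 52
[5:8]: 46
[6:9]: 39
[7:10]: 38
[8:11]: 45
[9:12]: 38

Max: 52 at [4:7]


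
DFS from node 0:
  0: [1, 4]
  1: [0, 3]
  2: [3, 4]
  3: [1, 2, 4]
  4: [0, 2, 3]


Visit 0, push [4, 1]
Visit 1, push [3]
Visit 3, push [4, 2]
Visit 2, push [4]
Visit 4, push []

DFS order: [0, 1, 3, 2, 4]


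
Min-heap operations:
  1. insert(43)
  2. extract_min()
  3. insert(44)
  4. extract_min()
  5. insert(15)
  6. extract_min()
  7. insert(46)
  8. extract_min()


insert(43) -> [43]
extract_min()->43, []
insert(44) -> [44]
extract_min()->44, []
insert(15) -> [15]
extract_min()->15, []
insert(46) -> [46]
extract_min()->46, []

Final heap: []


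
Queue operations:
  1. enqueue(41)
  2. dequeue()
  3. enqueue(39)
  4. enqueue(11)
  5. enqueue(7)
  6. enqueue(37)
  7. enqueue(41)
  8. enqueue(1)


enqueue(41) -> [41]
dequeue()->41, []
enqueue(39) -> [39]
enqueue(11) -> [39, 11]
enqueue(7) -> [39, 11, 7]
enqueue(37) -> [39, 11, 7, 37]
enqueue(41) -> [39, 11, 7, 37, 41]
enqueue(1) -> [39, 11, 7, 37, 41, 1]

Final queue: [39, 11, 7, 37, 41, 1]


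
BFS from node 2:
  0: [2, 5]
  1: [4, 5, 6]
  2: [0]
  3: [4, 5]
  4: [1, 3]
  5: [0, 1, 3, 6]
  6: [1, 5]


Visit 2, enqueue [0]
Visit 0, enqueue [5]
Visit 5, enqueue [1, 3, 6]
Visit 1, enqueue [4]
Visit 3, enqueue []
Visit 6, enqueue []
Visit 4, enqueue []

BFS order: [2, 0, 5, 1, 3, 6, 4]


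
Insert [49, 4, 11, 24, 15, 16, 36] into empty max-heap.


Insert 49: [49]
Insert 4: [49, 4]
Insert 11: [49, 4, 11]
Insert 24: [49, 24, 11, 4]
Insert 15: [49, 24, 11, 4, 15]
Insert 16: [49, 24, 16, 4, 15, 11]
Insert 36: [49, 24, 36, 4, 15, 11, 16]

Final heap: [49, 24, 36, 4, 15, 11, 16]


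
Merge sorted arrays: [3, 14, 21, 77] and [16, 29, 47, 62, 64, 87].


Take 3 from A
Take 14 from A
Take 16 from B
Take 21 from A
Take 29 from B
Take 47 from B
Take 62 from B
Take 64 from B
Take 77 from A

Merged: [3, 14, 16, 21, 29, 47, 62, 64, 77, 87]


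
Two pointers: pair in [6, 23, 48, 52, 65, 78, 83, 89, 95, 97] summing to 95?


lo=0(6)+hi=9(97)=103
lo=0(6)+hi=8(95)=101
lo=0(6)+hi=7(89)=95

Yes: 6+89=95


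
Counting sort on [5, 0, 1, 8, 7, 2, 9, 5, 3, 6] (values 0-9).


Input: [5, 0, 1, 8, 7, 2, 9, 5, 3, 6]
Counts: [1, 1, 1, 1, 0, 2, 1, 1, 1, 1]

Sorted: [0, 1, 2, 3, 5, 5, 6, 7, 8, 9]


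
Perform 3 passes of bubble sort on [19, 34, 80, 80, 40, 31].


Initial: [19, 34, 80, 80, 40, 31]
Pass 1: [19, 34, 80, 40, 31, 80] (2 swaps)
Pass 2: [19, 34, 40, 31, 80, 80] (2 swaps)
Pass 3: [19, 34, 31, 40, 80, 80] (1 swaps)

After 3 passes: [19, 34, 31, 40, 80, 80]


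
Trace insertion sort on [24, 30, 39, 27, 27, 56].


Initial: [24, 30, 39, 27, 27, 56]
Insert 30: [24, 30, 39, 27, 27, 56]
Insert 39: [24, 30, 39, 27, 27, 56]
Insert 27: [24, 27, 30, 39, 27, 56]
Insert 27: [24, 27, 27, 30, 39, 56]
Insert 56: [24, 27, 27, 30, 39, 56]

Sorted: [24, 27, 27, 30, 39, 56]


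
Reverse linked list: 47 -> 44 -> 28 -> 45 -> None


Step 1: curr=47, set curr.next=prev(None) | reversed so far: 47
Step 2: curr=44, set curr.next=prev(47) | reversed so far: 44 -> 47
Step 3: curr=28, set curr.next=prev(44) | reversed so far: 28 -> 44 -> 47
Step 4: curr=45, set curr.next=prev(28) | reversed so far: 45 -> 28 -> 44 -> 47

45 -> 28 -> 44 -> 47 -> None


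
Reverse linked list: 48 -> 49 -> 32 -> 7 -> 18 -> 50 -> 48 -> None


Step 1: curr=48, set curr.next=prev(None) | reversed so far: 48
Step 2: curr=49, set curr.next=prev(48) | reversed so far: 49 -> 48
Step 3: curr=32, set curr.next=prev(49) | reversed so far: 32 -> 49 -> 48
Step 4: curr=7, set curr.next=prev(32) | reversed so far: 7 -> 32 -> 49 -> 48
Step 5: curr=18, set curr.next=prev(7) | reversed so far: 18 -> 7 -> 32 -> 49 -> 48
Step 6: curr=50, set curr.next=prev(18) | reversed so far: 50 -> 18 -> 7 -> 32 -> 49 -> 48
Step 7: curr=48, set curr.next=prev(50) | reversed so far: 48 -> 50 -> 18 -> 7 -> 32 -> 49 -> 48

48 -> 50 -> 18 -> 7 -> 32 -> 49 -> 48 -> None


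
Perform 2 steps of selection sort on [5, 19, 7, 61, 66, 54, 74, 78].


Initial: [5, 19, 7, 61, 66, 54, 74, 78]
Step 1: min=5 at 0
  Swap: [5, 19, 7, 61, 66, 54, 74, 78]
Step 2: min=7 at 2
  Swap: [5, 7, 19, 61, 66, 54, 74, 78]

After 2 steps: [5, 7, 19, 61, 66, 54, 74, 78]


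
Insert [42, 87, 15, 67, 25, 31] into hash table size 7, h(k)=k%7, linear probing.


Insert 42: h=0 -> slot 0
Insert 87: h=3 -> slot 3
Insert 15: h=1 -> slot 1
Insert 67: h=4 -> slot 4
Insert 25: h=4, 1 probes -> slot 5
Insert 31: h=3, 3 probes -> slot 6

Table: [42, 15, None, 87, 67, 25, 31]


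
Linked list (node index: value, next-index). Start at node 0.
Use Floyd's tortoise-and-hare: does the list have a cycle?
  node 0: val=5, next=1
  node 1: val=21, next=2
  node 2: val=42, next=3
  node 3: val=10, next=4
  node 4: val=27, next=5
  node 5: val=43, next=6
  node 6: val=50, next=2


Floyd's tortoise (slow, +1) and hare (fast, +2):
  init: slow=0, fast=0
  step 1: slow=1, fast=2
  step 2: slow=2, fast=4
  step 3: slow=3, fast=6
  step 4: slow=4, fast=3
  step 5: slow=5, fast=5
  slow == fast at node 5: cycle detected

Cycle: yes


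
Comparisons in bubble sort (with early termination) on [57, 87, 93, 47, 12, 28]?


Algorithm: bubble sort (with early termination)
Input: [57, 87, 93, 47, 12, 28]
Sorted: [12, 28, 47, 57, 87, 93]

15


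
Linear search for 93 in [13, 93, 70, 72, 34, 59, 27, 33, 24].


i=0: 13!=93
i=1: 93==93 found!

Found at 1, 2 comps


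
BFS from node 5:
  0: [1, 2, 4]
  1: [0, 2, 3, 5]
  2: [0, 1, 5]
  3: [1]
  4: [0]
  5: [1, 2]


Visit 5, enqueue [1, 2]
Visit 1, enqueue [0, 3]
Visit 2, enqueue []
Visit 0, enqueue [4]
Visit 3, enqueue []
Visit 4, enqueue []

BFS order: [5, 1, 2, 0, 3, 4]


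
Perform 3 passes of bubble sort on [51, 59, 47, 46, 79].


Initial: [51, 59, 47, 46, 79]
Pass 1: [51, 47, 46, 59, 79] (2 swaps)
Pass 2: [47, 46, 51, 59, 79] (2 swaps)
Pass 3: [46, 47, 51, 59, 79] (1 swaps)

After 3 passes: [46, 47, 51, 59, 79]


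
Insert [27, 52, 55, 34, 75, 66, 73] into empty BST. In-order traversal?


Insert 27: root
Insert 52: R from 27
Insert 55: R from 27 -> R from 52
Insert 34: R from 27 -> L from 52
Insert 75: R from 27 -> R from 52 -> R from 55
Insert 66: R from 27 -> R from 52 -> R from 55 -> L from 75
Insert 73: R from 27 -> R from 52 -> R from 55 -> L from 75 -> R from 66

In-order: [27, 34, 52, 55, 66, 73, 75]


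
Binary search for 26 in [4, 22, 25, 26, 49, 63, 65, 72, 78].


Step 1: lo=0, hi=8, mid=4, val=49
Step 2: lo=0, hi=3, mid=1, val=22
Step 3: lo=2, hi=3, mid=2, val=25
Step 4: lo=3, hi=3, mid=3, val=26

Found at index 3


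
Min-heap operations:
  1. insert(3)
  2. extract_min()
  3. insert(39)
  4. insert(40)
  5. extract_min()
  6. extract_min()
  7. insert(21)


insert(3) -> [3]
extract_min()->3, []
insert(39) -> [39]
insert(40) -> [39, 40]
extract_min()->39, [40]
extract_min()->40, []
insert(21) -> [21]

Final heap: [21]


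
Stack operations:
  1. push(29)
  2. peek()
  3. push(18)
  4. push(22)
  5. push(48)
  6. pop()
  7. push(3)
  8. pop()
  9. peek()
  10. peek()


push(29) -> [29]
peek()->29
push(18) -> [29, 18]
push(22) -> [29, 18, 22]
push(48) -> [29, 18, 22, 48]
pop()->48, [29, 18, 22]
push(3) -> [29, 18, 22, 3]
pop()->3, [29, 18, 22]
peek()->22
peek()->22

Final stack: [29, 18, 22]


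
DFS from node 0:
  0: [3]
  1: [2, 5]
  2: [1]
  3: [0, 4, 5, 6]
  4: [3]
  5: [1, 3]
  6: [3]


Visit 0, push [3]
Visit 3, push [6, 5, 4]
Visit 4, push []
Visit 5, push [1]
Visit 1, push [2]
Visit 2, push []
Visit 6, push []

DFS order: [0, 3, 4, 5, 1, 2, 6]


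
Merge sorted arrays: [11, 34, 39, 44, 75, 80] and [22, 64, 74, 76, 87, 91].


Take 11 from A
Take 22 from B
Take 34 from A
Take 39 from A
Take 44 from A
Take 64 from B
Take 74 from B
Take 75 from A
Take 76 from B
Take 80 from A

Merged: [11, 22, 34, 39, 44, 64, 74, 75, 76, 80, 87, 91]


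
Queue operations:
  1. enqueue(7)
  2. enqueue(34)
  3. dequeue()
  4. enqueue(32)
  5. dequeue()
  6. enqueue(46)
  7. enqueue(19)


enqueue(7) -> [7]
enqueue(34) -> [7, 34]
dequeue()->7, [34]
enqueue(32) -> [34, 32]
dequeue()->34, [32]
enqueue(46) -> [32, 46]
enqueue(19) -> [32, 46, 19]

Final queue: [32, 46, 19]


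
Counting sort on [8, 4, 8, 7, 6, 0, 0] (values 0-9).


Input: [8, 4, 8, 7, 6, 0, 0]
Counts: [2, 0, 0, 0, 1, 0, 1, 1, 2, 0]

Sorted: [0, 0, 4, 6, 7, 8, 8]


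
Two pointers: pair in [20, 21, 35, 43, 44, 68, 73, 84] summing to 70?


lo=0(20)+hi=7(84)=104
lo=0(20)+hi=6(73)=93
lo=0(20)+hi=5(68)=88
lo=0(20)+hi=4(44)=64
lo=1(21)+hi=4(44)=65
lo=2(35)+hi=4(44)=79
lo=2(35)+hi=3(43)=78

No pair found


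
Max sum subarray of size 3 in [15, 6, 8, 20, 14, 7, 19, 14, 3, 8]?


[0:3]: 29
[1:4]: 34
[2:5]: 42
[3:6]: 41
[4:7]: 40
[5:8]: 40
[6:9]: 36
[7:10]: 25

Max: 42 at [2:5]


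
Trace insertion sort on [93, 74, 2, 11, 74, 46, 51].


Initial: [93, 74, 2, 11, 74, 46, 51]
Insert 74: [74, 93, 2, 11, 74, 46, 51]
Insert 2: [2, 74, 93, 11, 74, 46, 51]
Insert 11: [2, 11, 74, 93, 74, 46, 51]
Insert 74: [2, 11, 74, 74, 93, 46, 51]
Insert 46: [2, 11, 46, 74, 74, 93, 51]
Insert 51: [2, 11, 46, 51, 74, 74, 93]

Sorted: [2, 11, 46, 51, 74, 74, 93]


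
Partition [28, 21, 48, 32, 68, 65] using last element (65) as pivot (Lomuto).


Pivot: 65
  28 <= 65: advance i (no swap)
  21 <= 65: advance i (no swap)
  48 <= 65: advance i (no swap)
  32 <= 65: advance i (no swap)
Place pivot at 4: [28, 21, 48, 32, 65, 68]

Partitioned: [28, 21, 48, 32, 65, 68]


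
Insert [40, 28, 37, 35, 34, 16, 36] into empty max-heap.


Insert 40: [40]
Insert 28: [40, 28]
Insert 37: [40, 28, 37]
Insert 35: [40, 35, 37, 28]
Insert 34: [40, 35, 37, 28, 34]
Insert 16: [40, 35, 37, 28, 34, 16]
Insert 36: [40, 35, 37, 28, 34, 16, 36]

Final heap: [40, 35, 37, 28, 34, 16, 36]


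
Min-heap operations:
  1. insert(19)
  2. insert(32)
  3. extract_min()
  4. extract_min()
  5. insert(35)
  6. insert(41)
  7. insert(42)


insert(19) -> [19]
insert(32) -> [19, 32]
extract_min()->19, [32]
extract_min()->32, []
insert(35) -> [35]
insert(41) -> [35, 41]
insert(42) -> [35, 41, 42]

Final heap: [35, 41, 42]


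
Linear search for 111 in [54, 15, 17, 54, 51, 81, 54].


i=0: 54!=111
i=1: 15!=111
i=2: 17!=111
i=3: 54!=111
i=4: 51!=111
i=5: 81!=111
i=6: 54!=111

Not found, 7 comps


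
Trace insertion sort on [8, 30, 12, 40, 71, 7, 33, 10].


Initial: [8, 30, 12, 40, 71, 7, 33, 10]
Insert 30: [8, 30, 12, 40, 71, 7, 33, 10]
Insert 12: [8, 12, 30, 40, 71, 7, 33, 10]
Insert 40: [8, 12, 30, 40, 71, 7, 33, 10]
Insert 71: [8, 12, 30, 40, 71, 7, 33, 10]
Insert 7: [7, 8, 12, 30, 40, 71, 33, 10]
Insert 33: [7, 8, 12, 30, 33, 40, 71, 10]
Insert 10: [7, 8, 10, 12, 30, 33, 40, 71]

Sorted: [7, 8, 10, 12, 30, 33, 40, 71]
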